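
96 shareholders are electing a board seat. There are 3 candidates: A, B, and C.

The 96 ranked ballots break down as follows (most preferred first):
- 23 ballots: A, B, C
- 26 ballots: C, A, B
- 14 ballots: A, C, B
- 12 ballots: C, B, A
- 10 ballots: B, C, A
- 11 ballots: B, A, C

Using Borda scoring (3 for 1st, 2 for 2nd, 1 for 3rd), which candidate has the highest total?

A: 23×3 + 26×2 + 14×3 + 12×1 + 10×1 + 11×2 = 207
B: 23×2 + 26×1 + 14×1 + 12×2 + 10×3 + 11×3 = 173
C: 23×1 + 26×3 + 14×2 + 12×3 + 10×2 + 11×1 = 196

A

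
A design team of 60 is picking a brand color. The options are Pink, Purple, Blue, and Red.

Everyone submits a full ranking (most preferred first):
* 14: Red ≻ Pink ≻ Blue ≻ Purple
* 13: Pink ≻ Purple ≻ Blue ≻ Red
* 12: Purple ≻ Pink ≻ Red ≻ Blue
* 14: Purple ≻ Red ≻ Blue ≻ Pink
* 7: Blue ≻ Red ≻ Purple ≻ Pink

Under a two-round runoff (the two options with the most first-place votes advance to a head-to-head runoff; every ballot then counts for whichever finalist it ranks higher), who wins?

Round 1 first-place votes: Pink 13, Purple 26, Blue 7, Red 14. Purple and Red advance.
Runoff: Purple is ranked above Red on 39 ballots, Red above Purple on 21.

Purple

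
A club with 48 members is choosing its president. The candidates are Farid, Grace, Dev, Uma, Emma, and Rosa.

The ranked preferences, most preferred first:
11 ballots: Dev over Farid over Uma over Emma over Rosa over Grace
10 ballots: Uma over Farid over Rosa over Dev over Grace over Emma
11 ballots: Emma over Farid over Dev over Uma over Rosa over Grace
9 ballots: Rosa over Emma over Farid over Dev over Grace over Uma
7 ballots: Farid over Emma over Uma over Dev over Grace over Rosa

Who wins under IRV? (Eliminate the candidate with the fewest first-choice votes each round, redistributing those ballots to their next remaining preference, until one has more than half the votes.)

Round 1: Farid 7, Grace 0, Dev 11, Uma 10, Emma 11, Rosa 9. Grace eliminated.
Round 2: Farid 7, Dev 11, Uma 10, Emma 11, Rosa 9. Farid eliminated.
Round 3: Dev 11, Uma 10, Emma 18, Rosa 9. Rosa eliminated.
Round 4: Dev 11, Uma 10, Emma 27. Emma has a majority (≥25).

Emma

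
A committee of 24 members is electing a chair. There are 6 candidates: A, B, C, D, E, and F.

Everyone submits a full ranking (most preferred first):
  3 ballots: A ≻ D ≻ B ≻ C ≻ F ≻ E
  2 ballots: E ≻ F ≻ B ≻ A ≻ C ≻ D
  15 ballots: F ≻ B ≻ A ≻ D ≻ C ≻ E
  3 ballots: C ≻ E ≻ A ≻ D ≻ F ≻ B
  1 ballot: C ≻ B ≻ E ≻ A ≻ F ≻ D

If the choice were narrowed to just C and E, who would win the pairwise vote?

C is ranked above E on 22 ballots; E above C on 2.

C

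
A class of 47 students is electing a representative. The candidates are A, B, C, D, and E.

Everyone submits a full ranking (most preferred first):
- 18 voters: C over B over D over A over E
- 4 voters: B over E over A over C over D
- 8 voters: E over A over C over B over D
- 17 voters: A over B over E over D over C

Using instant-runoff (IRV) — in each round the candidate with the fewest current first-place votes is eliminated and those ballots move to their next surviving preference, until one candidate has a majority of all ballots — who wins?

Round 1: A 17, B 4, C 18, D 0, E 8. D eliminated.
Round 2: A 17, B 4, C 18, E 8. B eliminated.
Round 3: A 17, C 18, E 12. E eliminated.
Round 4: A 29, C 18. A has a majority (≥24).

A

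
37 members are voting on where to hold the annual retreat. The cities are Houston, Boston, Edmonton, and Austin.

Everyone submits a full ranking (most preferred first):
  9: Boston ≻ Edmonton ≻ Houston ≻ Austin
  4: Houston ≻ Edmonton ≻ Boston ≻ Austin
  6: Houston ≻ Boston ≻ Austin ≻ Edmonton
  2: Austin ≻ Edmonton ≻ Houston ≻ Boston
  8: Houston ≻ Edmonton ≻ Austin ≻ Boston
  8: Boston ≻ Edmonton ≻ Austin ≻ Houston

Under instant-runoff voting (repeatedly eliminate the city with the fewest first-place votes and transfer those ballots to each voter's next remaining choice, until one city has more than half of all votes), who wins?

Round 1: Houston 18, Boston 17, Edmonton 0, Austin 2. Edmonton eliminated.
Round 2: Houston 18, Boston 17, Austin 2. Austin eliminated.
Round 3: Houston 20, Boston 17. Houston has a majority (≥19).

Houston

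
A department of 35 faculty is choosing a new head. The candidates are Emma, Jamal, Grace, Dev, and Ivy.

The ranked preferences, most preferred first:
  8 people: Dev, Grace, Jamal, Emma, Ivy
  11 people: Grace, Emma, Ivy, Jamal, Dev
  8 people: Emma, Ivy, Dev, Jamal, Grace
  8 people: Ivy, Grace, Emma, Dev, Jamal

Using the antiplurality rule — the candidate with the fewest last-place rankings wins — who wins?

Emma

Last-place votes: Emma 0, Jamal 8, Grace 8, Dev 11, Ivy 8.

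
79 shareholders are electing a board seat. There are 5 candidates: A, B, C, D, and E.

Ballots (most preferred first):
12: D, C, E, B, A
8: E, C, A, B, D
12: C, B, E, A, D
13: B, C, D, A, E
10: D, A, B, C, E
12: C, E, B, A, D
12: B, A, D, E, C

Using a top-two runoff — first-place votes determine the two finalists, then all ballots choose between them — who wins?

Round 1 first-place votes: A 0, B 25, C 24, D 22, E 8. B and C advance.
Runoff: B is ranked above C on 35 ballots, C above B on 44.

C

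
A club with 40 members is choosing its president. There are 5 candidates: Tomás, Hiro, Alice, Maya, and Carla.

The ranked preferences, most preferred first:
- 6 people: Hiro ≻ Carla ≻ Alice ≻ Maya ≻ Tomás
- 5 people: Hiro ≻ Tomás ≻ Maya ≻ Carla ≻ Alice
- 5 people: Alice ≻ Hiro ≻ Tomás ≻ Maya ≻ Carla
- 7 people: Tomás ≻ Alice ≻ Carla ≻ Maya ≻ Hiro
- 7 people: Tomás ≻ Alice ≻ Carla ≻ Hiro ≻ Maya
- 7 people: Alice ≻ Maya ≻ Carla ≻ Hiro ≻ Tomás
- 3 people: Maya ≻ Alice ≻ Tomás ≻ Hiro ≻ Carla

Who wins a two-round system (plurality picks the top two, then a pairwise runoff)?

Alice

Round 1 first-place votes: Tomás 14, Hiro 11, Alice 12, Maya 3, Carla 0. Tomás and Alice advance.
Runoff: Tomás is ranked above Alice on 19 ballots, Alice above Tomás on 21.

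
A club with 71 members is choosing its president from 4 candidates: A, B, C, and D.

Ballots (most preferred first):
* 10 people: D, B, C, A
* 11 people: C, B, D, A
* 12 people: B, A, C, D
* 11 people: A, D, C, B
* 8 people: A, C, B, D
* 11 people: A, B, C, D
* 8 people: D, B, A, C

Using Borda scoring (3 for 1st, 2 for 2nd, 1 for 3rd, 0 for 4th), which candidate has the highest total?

A: 10×0 + 11×0 + 12×2 + 11×3 + 8×3 + 11×3 + 8×1 = 122
B: 10×2 + 11×2 + 12×3 + 11×0 + 8×1 + 11×2 + 8×2 = 124
C: 10×1 + 11×3 + 12×1 + 11×1 + 8×2 + 11×1 + 8×0 = 93
D: 10×3 + 11×1 + 12×0 + 11×2 + 8×0 + 11×0 + 8×3 = 87

B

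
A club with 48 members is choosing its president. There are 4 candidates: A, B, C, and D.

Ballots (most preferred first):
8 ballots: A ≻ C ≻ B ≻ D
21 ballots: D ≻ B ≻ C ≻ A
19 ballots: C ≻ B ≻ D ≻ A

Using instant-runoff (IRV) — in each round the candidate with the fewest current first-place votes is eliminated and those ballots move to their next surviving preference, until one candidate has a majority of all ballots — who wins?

C

Round 1: A 8, B 0, C 19, D 21. B eliminated.
Round 2: A 8, C 19, D 21. A eliminated.
Round 3: C 27, D 21. C has a majority (≥25).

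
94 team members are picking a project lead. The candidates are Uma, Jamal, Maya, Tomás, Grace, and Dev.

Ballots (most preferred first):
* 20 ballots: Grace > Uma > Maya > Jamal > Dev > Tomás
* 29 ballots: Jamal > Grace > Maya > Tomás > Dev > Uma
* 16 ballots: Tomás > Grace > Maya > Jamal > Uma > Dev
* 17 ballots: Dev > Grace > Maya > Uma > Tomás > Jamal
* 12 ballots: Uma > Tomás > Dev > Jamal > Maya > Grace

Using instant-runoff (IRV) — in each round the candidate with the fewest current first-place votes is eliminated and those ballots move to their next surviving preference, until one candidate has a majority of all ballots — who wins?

Grace

Round 1: Uma 12, Jamal 29, Maya 0, Tomás 16, Grace 20, Dev 17. Maya eliminated.
Round 2: Uma 12, Jamal 29, Tomás 16, Grace 20, Dev 17. Uma eliminated.
Round 3: Jamal 29, Tomás 28, Grace 20, Dev 17. Dev eliminated.
Round 4: Jamal 29, Tomás 28, Grace 37. Tomás eliminated.
Round 5: Jamal 41, Grace 53. Grace has a majority (≥48).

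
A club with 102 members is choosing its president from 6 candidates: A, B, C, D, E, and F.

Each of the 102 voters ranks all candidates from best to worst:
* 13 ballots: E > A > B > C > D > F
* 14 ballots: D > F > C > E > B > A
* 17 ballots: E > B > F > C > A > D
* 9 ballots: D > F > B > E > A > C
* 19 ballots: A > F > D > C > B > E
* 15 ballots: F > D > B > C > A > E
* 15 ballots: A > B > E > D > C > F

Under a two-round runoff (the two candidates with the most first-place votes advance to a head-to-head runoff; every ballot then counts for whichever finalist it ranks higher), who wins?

Round 1 first-place votes: A 34, B 0, C 0, D 23, E 30, F 15. A and E advance.
Runoff: A is ranked above E on 49 ballots, E above A on 53.

E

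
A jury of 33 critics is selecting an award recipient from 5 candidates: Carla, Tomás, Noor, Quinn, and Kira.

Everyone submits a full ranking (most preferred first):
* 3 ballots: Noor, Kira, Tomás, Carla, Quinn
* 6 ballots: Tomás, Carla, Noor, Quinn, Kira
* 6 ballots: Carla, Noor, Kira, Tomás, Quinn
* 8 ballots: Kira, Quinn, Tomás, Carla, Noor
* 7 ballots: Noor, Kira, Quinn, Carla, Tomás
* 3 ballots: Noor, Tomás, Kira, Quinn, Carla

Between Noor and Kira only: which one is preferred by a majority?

Noor is ranked above Kira on 25 ballots; Kira above Noor on 8.

Noor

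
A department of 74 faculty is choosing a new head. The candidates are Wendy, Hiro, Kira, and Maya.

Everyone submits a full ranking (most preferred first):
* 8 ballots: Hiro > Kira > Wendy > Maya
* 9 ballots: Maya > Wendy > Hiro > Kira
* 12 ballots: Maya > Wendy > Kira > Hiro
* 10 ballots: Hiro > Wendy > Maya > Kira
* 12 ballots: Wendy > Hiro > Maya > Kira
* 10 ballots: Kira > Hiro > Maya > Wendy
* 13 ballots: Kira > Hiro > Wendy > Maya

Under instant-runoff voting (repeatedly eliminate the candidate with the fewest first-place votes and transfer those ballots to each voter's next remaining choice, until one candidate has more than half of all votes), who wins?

Hiro

Round 1: Wendy 12, Hiro 18, Kira 23, Maya 21. Wendy eliminated.
Round 2: Hiro 30, Kira 23, Maya 21. Maya eliminated.
Round 3: Hiro 39, Kira 35. Hiro has a majority (≥38).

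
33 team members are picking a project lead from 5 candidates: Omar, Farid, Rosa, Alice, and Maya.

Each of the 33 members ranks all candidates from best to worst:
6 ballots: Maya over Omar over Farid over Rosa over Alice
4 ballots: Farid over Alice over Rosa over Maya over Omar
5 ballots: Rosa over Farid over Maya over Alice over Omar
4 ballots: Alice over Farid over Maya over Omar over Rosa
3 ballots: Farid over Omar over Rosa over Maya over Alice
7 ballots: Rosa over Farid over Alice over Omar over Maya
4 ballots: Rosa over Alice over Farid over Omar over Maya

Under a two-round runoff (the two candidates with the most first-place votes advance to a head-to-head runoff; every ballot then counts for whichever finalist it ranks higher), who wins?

Round 1 first-place votes: Omar 0, Farid 7, Rosa 16, Alice 4, Maya 6. Rosa and Farid advance.
Runoff: Rosa is ranked above Farid on 16 ballots, Farid above Rosa on 17.

Farid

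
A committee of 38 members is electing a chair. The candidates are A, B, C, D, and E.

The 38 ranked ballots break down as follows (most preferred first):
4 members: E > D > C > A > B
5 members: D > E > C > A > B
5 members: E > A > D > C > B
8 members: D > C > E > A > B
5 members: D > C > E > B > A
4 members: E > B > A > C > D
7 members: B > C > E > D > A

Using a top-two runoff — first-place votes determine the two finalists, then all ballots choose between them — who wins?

E

Round 1 first-place votes: A 0, B 7, C 0, D 18, E 13. D and E advance.
Runoff: D is ranked above E on 18 ballots, E above D on 20.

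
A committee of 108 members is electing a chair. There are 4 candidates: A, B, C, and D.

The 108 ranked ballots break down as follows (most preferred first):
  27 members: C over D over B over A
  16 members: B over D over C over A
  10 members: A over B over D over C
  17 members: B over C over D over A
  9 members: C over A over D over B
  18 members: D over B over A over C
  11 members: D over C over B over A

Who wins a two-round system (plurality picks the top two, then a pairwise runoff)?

Round 1 first-place votes: A 10, B 33, C 36, D 29. C and B advance.
Runoff: C is ranked above B on 47 ballots, B above C on 61.

B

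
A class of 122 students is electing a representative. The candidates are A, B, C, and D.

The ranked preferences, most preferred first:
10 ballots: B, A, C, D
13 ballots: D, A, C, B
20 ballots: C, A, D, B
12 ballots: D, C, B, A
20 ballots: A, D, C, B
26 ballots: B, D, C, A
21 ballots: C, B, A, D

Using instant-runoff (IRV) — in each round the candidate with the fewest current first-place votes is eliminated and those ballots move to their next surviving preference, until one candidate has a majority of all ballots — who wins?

D

Round 1: A 20, B 36, C 41, D 25. A eliminated.
Round 2: B 36, C 41, D 45. B eliminated.
Round 3: C 51, D 71. D has a majority (≥62).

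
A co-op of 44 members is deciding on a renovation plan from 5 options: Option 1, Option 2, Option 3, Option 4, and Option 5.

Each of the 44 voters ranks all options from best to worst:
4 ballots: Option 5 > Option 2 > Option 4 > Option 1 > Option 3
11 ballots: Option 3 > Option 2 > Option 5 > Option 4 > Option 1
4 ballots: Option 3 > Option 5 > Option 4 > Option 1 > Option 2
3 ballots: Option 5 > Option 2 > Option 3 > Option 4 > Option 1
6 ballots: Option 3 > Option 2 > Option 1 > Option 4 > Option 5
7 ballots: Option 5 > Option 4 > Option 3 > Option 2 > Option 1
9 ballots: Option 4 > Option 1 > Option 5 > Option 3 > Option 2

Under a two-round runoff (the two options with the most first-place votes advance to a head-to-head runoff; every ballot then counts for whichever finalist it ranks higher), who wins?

Round 1 first-place votes: Option 1 0, Option 2 0, Option 3 21, Option 4 9, Option 5 14. Option 3 and Option 5 advance.
Runoff: Option 3 is ranked above Option 5 on 21 ballots, Option 5 above Option 3 on 23.

Option 5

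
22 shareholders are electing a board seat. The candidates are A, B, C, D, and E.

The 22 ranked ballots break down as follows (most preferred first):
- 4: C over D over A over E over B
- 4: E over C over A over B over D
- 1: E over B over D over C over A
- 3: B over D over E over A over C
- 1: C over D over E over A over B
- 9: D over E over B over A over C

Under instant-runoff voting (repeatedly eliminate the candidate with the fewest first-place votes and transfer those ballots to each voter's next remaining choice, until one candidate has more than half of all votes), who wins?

D

Round 1: A 0, B 3, C 5, D 9, E 5. A eliminated.
Round 2: B 3, C 5, D 9, E 5. B eliminated.
Round 3: C 5, D 12, E 5. D has a majority (≥12).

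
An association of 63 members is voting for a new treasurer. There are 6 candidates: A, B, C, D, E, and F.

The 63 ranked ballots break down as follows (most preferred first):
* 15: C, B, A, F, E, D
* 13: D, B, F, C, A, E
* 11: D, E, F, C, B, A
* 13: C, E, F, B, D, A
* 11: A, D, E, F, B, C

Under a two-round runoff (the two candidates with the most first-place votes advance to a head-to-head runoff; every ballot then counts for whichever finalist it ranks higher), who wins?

Round 1 first-place votes: A 11, B 0, C 28, D 24, E 0, F 0. C and D advance.
Runoff: C is ranked above D on 28 ballots, D above C on 35.

D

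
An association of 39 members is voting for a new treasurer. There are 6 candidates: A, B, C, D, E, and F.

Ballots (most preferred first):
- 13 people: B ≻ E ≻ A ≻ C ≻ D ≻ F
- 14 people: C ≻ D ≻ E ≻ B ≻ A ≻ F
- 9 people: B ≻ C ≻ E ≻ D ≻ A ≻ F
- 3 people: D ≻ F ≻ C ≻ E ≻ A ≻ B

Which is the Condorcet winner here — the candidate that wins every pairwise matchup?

B

B vs A: 36–3
B vs C: 22–17
B vs D: 22–17
B vs E: 22–17
B vs F: 36–3
B beats every other candidate.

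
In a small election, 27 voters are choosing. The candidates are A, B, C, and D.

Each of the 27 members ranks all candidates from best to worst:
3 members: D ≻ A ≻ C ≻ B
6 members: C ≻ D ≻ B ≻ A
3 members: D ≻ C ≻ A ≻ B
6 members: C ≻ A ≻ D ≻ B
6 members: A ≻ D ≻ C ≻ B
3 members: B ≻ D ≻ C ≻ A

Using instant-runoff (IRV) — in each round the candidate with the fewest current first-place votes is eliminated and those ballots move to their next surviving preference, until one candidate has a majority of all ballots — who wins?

D

Round 1: A 6, B 3, C 12, D 6. B eliminated.
Round 2: A 6, C 12, D 9. A eliminated.
Round 3: C 12, D 15. D has a majority (≥14).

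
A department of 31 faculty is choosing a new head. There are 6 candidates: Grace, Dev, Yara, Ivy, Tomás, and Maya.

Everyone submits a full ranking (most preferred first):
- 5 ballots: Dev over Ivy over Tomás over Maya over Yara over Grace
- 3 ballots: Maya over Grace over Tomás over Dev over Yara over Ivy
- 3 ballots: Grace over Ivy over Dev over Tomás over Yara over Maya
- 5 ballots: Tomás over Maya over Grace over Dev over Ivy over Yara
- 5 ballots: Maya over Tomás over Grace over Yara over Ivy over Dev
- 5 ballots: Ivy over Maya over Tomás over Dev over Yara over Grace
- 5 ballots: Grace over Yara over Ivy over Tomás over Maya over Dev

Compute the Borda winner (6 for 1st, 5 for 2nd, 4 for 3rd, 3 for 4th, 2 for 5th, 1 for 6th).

Tomás

Grace: 5×1 + 3×5 + 3×6 + 5×4 + 5×4 + 5×1 + 5×6 = 113
Dev: 5×6 + 3×3 + 3×4 + 5×3 + 5×1 + 5×3 + 5×1 = 91
Yara: 5×2 + 3×2 + 3×2 + 5×1 + 5×3 + 5×2 + 5×5 = 77
Ivy: 5×5 + 3×1 + 3×5 + 5×2 + 5×2 + 5×6 + 5×4 = 113
Tomás: 5×4 + 3×4 + 3×3 + 5×6 + 5×5 + 5×4 + 5×3 = 131
Maya: 5×3 + 3×6 + 3×1 + 5×5 + 5×6 + 5×5 + 5×2 = 126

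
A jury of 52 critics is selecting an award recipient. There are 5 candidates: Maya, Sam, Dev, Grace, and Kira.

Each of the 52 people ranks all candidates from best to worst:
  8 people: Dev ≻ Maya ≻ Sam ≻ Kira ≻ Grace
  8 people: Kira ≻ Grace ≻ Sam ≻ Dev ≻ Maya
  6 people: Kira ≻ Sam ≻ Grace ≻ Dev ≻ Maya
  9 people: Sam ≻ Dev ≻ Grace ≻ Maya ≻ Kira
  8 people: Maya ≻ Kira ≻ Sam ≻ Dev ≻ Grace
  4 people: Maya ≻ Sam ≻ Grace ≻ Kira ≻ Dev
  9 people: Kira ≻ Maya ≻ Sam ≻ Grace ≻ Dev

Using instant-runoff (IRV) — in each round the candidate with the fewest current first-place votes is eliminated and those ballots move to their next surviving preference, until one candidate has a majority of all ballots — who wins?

Maya

Round 1: Maya 12, Sam 9, Dev 8, Grace 0, Kira 23. Grace eliminated.
Round 2: Maya 12, Sam 9, Dev 8, Kira 23. Dev eliminated.
Round 3: Maya 20, Sam 9, Kira 23. Sam eliminated.
Round 4: Maya 29, Kira 23. Maya has a majority (≥27).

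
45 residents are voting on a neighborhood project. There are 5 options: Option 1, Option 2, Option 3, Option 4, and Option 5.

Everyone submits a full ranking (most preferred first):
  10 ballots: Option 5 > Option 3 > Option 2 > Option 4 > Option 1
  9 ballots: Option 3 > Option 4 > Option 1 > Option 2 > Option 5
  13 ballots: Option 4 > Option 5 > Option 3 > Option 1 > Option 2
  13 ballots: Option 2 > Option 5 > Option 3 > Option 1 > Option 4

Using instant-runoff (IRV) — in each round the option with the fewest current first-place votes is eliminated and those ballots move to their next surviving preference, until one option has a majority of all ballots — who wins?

Round 1: Option 1 0, Option 2 13, Option 3 9, Option 4 13, Option 5 10. Option 1 eliminated.
Round 2: Option 2 13, Option 3 9, Option 4 13, Option 5 10. Option 3 eliminated.
Round 3: Option 2 13, Option 4 22, Option 5 10. Option 5 eliminated.
Round 4: Option 2 23, Option 4 22. Option 2 has a majority (≥23).

Option 2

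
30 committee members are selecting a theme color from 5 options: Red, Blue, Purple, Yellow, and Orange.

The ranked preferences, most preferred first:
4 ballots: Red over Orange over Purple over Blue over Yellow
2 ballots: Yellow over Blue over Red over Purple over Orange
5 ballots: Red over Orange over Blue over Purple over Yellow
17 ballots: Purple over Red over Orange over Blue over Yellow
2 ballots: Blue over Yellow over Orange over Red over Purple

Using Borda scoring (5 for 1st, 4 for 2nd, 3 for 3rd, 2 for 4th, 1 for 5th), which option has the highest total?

Red: 4×5 + 2×3 + 5×5 + 17×4 + 2×2 = 123
Blue: 4×2 + 2×4 + 5×3 + 17×2 + 2×5 = 75
Purple: 4×3 + 2×2 + 5×2 + 17×5 + 2×1 = 113
Yellow: 4×1 + 2×5 + 5×1 + 17×1 + 2×4 = 44
Orange: 4×4 + 2×1 + 5×4 + 17×3 + 2×3 = 95

Red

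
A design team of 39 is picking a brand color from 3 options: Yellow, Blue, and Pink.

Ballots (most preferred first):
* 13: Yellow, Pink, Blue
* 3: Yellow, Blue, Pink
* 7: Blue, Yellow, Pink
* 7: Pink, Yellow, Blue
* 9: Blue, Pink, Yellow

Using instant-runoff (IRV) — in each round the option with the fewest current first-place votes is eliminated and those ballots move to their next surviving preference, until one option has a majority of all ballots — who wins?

Yellow

Round 1: Yellow 16, Blue 16, Pink 7. Pink eliminated.
Round 2: Yellow 23, Blue 16. Yellow has a majority (≥20).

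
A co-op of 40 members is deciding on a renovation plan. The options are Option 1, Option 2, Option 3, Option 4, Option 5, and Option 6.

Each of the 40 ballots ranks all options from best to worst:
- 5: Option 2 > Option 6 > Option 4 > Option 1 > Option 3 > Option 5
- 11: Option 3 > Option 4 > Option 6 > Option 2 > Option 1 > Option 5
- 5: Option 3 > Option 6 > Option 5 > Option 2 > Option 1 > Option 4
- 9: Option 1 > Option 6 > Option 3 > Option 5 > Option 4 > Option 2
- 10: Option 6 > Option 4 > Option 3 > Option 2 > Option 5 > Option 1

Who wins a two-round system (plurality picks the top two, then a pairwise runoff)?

Option 6

Round 1 first-place votes: Option 1 9, Option 2 5, Option 3 16, Option 4 0, Option 5 0, Option 6 10. Option 3 and Option 6 advance.
Runoff: Option 3 is ranked above Option 6 on 16 ballots, Option 6 above Option 3 on 24.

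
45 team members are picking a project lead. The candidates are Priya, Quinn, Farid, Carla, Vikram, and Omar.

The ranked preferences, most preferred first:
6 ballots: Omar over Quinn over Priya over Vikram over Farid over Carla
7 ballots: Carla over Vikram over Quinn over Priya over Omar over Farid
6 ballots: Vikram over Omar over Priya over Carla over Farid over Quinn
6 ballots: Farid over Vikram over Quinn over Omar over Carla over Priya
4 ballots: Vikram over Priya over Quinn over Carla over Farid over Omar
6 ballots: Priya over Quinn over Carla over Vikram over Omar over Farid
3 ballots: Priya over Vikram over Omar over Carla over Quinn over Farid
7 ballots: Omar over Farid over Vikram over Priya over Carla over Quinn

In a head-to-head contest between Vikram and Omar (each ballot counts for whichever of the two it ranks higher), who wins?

Vikram

Vikram is ranked above Omar on 32 ballots; Omar above Vikram on 13.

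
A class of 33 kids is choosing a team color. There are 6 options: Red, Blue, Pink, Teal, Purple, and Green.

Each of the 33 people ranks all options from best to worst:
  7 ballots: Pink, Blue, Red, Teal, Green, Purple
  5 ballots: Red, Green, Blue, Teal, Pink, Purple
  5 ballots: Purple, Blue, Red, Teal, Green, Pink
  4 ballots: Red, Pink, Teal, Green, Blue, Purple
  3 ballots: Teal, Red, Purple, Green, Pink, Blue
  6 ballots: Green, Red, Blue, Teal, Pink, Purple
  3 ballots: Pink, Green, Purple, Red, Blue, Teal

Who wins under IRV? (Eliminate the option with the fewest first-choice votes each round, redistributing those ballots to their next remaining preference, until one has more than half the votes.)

Red

Round 1: Red 9, Blue 0, Pink 10, Teal 3, Purple 5, Green 6. Blue eliminated.
Round 2: Red 9, Pink 10, Teal 3, Purple 5, Green 6. Teal eliminated.
Round 3: Red 12, Pink 10, Purple 5, Green 6. Purple eliminated.
Round 4: Red 17, Pink 10, Green 6. Red has a majority (≥17).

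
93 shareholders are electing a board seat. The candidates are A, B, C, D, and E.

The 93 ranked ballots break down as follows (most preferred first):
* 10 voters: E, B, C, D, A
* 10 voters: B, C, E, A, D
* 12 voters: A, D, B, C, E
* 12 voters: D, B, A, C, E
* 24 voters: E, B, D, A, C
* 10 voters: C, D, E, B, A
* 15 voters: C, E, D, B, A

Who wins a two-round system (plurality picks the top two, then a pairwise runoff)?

Round 1 first-place votes: A 12, B 10, C 25, D 12, E 34. E and C advance.
Runoff: E is ranked above C on 34 ballots, C above E on 59.

C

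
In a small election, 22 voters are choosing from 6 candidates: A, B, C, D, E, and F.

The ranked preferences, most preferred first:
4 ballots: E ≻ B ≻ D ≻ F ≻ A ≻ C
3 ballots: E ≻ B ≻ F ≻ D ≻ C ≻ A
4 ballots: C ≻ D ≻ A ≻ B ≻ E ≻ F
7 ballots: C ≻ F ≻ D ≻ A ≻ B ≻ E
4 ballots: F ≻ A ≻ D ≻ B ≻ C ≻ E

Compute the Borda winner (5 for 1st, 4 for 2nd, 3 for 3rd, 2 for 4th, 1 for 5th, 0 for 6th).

A: 4×1 + 3×0 + 4×3 + 7×2 + 4×4 = 46
B: 4×4 + 3×4 + 4×2 + 7×1 + 4×2 = 51
C: 4×0 + 3×1 + 4×5 + 7×5 + 4×1 = 62
D: 4×3 + 3×2 + 4×4 + 7×3 + 4×3 = 67
E: 4×5 + 3×5 + 4×1 + 7×0 + 4×0 = 39
F: 4×2 + 3×3 + 4×0 + 7×4 + 4×5 = 65

D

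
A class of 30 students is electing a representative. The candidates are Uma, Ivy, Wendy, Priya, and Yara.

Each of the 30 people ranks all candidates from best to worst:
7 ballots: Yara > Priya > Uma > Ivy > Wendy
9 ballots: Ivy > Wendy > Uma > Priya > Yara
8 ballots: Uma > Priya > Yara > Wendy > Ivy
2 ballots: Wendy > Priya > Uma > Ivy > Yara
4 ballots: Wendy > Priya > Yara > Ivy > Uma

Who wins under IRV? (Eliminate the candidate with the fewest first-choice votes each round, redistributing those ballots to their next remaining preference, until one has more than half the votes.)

Uma

Round 1: Uma 8, Ivy 9, Wendy 6, Priya 0, Yara 7. Priya eliminated.
Round 2: Uma 8, Ivy 9, Wendy 6, Yara 7. Wendy eliminated.
Round 3: Uma 10, Ivy 9, Yara 11. Ivy eliminated.
Round 4: Uma 19, Yara 11. Uma has a majority (≥16).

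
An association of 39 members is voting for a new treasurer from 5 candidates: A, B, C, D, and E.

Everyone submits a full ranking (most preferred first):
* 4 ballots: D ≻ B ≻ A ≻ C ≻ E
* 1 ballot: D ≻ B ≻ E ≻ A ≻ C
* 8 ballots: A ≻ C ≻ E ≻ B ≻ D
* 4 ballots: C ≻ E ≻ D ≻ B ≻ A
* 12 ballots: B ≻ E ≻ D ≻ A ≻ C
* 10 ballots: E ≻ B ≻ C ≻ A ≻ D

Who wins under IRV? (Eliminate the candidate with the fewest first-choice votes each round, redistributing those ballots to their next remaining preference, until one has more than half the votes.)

Round 1: A 8, B 12, C 4, D 5, E 10. C eliminated.
Round 2: A 8, B 12, D 5, E 14. D eliminated.
Round 3: A 8, B 17, E 14. A eliminated.
Round 4: B 17, E 22. E has a majority (≥20).

E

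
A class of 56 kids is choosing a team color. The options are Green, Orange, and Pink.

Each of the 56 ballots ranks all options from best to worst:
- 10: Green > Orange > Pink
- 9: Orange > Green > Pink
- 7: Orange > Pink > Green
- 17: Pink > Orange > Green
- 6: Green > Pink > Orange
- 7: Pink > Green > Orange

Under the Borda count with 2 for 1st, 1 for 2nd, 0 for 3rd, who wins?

Pink

Green: 10×2 + 9×1 + 7×0 + 17×0 + 6×2 + 7×1 = 48
Orange: 10×1 + 9×2 + 7×2 + 17×1 + 6×0 + 7×0 = 59
Pink: 10×0 + 9×0 + 7×1 + 17×2 + 6×1 + 7×2 = 61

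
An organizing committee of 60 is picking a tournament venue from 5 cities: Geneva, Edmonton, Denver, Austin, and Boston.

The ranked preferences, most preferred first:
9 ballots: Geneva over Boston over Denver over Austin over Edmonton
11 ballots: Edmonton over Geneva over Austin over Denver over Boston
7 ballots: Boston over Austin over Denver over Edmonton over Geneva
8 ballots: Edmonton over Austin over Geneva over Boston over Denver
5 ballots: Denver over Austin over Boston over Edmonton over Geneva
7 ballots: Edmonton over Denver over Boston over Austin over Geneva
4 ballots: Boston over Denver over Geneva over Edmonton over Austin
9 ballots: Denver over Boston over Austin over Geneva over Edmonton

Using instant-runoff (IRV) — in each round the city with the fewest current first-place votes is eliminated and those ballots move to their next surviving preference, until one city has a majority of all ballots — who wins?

Round 1: Geneva 9, Edmonton 26, Denver 14, Austin 0, Boston 11. Austin eliminated.
Round 2: Geneva 9, Edmonton 26, Denver 14, Boston 11. Geneva eliminated.
Round 3: Edmonton 26, Denver 14, Boston 20. Denver eliminated.
Round 4: Edmonton 26, Boston 34. Boston has a majority (≥31).

Boston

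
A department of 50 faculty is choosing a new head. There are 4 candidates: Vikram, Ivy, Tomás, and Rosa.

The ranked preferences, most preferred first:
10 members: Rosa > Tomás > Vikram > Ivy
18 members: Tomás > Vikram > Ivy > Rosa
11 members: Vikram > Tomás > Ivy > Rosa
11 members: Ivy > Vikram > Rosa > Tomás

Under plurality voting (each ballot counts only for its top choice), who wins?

First-place votes: Vikram 11, Ivy 11, Tomás 18, Rosa 10.

Tomás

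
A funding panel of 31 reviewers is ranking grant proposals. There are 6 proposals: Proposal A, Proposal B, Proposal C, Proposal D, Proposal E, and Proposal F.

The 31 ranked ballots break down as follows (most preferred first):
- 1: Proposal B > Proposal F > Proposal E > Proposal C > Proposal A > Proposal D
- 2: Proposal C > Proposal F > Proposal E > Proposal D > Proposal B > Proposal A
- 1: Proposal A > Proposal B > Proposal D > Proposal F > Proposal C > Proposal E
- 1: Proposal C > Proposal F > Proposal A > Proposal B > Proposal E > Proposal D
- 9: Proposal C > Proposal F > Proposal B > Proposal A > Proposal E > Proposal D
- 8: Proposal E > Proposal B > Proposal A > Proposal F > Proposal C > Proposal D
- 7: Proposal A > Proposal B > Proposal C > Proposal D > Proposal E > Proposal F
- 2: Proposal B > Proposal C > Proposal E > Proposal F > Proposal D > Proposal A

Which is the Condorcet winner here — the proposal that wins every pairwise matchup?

Proposal B

Proposal B vs Proposal A: 22–9
Proposal B vs Proposal C: 19–12
Proposal B vs Proposal D: 29–2
Proposal B vs Proposal E: 21–10
Proposal B vs Proposal F: 19–12
Proposal B beats every other proposal.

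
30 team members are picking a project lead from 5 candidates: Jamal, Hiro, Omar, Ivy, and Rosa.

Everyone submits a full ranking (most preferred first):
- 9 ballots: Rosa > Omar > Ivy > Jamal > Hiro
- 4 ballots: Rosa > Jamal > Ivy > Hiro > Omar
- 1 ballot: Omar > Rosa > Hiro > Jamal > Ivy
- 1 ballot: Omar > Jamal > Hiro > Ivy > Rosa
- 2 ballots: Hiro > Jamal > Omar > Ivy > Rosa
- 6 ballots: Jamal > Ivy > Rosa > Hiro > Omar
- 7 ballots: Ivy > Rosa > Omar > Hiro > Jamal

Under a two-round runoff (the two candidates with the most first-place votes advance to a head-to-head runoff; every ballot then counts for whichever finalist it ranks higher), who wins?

Ivy

Round 1 first-place votes: Jamal 6, Hiro 2, Omar 2, Ivy 7, Rosa 13. Rosa and Ivy advance.
Runoff: Rosa is ranked above Ivy on 14 ballots, Ivy above Rosa on 16.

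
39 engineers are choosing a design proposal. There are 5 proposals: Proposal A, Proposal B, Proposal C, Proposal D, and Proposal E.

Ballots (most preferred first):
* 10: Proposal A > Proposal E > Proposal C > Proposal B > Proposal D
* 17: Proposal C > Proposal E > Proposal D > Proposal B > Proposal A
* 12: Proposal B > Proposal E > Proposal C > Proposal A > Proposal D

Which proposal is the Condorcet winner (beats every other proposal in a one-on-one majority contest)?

Proposal E

Proposal E vs Proposal A: 29–10
Proposal E vs Proposal B: 27–12
Proposal E vs Proposal C: 22–17
Proposal E vs Proposal D: 39–0
Proposal E beats every other proposal.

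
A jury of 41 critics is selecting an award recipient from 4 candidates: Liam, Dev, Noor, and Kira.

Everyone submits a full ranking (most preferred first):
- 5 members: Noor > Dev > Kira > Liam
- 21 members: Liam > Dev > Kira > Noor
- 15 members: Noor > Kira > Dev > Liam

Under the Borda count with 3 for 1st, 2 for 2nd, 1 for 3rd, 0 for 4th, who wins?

Dev

Liam: 5×0 + 21×3 + 15×0 = 63
Dev: 5×2 + 21×2 + 15×1 = 67
Noor: 5×3 + 21×0 + 15×3 = 60
Kira: 5×1 + 21×1 + 15×2 = 56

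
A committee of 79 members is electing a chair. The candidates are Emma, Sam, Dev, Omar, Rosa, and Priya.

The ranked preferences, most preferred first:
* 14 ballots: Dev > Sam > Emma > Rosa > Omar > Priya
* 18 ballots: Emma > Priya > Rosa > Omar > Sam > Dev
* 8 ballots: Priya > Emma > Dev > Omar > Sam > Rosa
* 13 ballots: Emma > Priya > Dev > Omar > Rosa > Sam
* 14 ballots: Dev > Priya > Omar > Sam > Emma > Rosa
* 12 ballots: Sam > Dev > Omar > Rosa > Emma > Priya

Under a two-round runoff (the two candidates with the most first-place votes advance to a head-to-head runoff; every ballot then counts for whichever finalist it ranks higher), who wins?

Dev

Round 1 first-place votes: Emma 31, Sam 12, Dev 28, Omar 0, Rosa 0, Priya 8. Emma and Dev advance.
Runoff: Emma is ranked above Dev on 39 ballots, Dev above Emma on 40.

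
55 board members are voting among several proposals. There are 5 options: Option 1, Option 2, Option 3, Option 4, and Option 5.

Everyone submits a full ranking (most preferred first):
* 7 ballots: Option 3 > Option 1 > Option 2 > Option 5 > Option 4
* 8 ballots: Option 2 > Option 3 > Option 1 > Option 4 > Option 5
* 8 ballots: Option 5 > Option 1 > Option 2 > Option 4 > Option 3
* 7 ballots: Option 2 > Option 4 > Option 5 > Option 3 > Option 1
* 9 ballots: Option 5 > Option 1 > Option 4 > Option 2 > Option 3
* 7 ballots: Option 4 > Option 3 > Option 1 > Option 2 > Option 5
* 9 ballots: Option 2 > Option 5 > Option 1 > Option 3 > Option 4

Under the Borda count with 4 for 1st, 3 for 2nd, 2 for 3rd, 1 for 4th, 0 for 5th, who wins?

Option 2

Option 1: 7×3 + 8×2 + 8×3 + 7×0 + 9×3 + 7×2 + 9×2 = 120
Option 2: 7×2 + 8×4 + 8×2 + 7×4 + 9×1 + 7×1 + 9×4 = 142
Option 3: 7×4 + 8×3 + 8×0 + 7×1 + 9×0 + 7×3 + 9×1 = 89
Option 4: 7×0 + 8×1 + 8×1 + 7×3 + 9×2 + 7×4 + 9×0 = 83
Option 5: 7×1 + 8×0 + 8×4 + 7×2 + 9×4 + 7×0 + 9×3 = 116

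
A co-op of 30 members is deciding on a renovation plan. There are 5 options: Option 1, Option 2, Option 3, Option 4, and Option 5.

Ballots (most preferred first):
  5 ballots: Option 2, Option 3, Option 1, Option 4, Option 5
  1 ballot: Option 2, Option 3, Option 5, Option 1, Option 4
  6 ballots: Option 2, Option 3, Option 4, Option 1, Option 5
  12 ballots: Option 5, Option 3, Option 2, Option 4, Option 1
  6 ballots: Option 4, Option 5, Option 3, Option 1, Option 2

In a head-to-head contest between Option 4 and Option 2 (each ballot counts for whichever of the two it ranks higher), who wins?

Option 4 is ranked above Option 2 on 6 ballots; Option 2 above Option 4 on 24.

Option 2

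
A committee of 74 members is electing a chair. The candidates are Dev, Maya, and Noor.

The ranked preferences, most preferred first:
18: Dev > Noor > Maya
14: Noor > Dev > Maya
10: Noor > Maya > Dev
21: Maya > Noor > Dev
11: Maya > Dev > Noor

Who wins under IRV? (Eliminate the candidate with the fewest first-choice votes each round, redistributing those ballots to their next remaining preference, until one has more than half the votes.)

Round 1: Dev 18, Maya 32, Noor 24. Dev eliminated.
Round 2: Maya 32, Noor 42. Noor has a majority (≥38).

Noor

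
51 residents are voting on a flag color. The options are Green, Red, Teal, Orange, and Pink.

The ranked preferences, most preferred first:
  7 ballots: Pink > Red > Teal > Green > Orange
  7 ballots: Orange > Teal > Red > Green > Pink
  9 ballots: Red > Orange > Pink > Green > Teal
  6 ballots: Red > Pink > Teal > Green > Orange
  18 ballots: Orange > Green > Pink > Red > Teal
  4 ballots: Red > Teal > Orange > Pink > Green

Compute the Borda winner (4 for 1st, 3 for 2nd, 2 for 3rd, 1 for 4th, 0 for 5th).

Green: 7×1 + 7×1 + 9×1 + 6×1 + 18×3 + 4×0 = 83
Red: 7×3 + 7×2 + 9×4 + 6×4 + 18×1 + 4×4 = 129
Teal: 7×2 + 7×3 + 9×0 + 6×2 + 18×0 + 4×3 = 59
Orange: 7×0 + 7×4 + 9×3 + 6×0 + 18×4 + 4×2 = 135
Pink: 7×4 + 7×0 + 9×2 + 6×3 + 18×2 + 4×1 = 104

Orange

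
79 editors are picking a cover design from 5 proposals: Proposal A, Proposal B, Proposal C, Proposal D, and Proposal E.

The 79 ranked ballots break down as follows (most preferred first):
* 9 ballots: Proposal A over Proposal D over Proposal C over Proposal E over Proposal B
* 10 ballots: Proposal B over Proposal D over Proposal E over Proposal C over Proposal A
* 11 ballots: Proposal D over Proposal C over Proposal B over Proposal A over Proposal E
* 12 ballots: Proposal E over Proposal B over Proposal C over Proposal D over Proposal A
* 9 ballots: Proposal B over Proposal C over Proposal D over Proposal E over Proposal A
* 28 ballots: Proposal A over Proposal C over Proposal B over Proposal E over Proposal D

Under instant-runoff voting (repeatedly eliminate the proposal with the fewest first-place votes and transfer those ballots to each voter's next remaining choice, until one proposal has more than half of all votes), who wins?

Round 1: Proposal A 37, Proposal B 19, Proposal C 0, Proposal D 11, Proposal E 12. Proposal C eliminated.
Round 2: Proposal A 37, Proposal B 19, Proposal D 11, Proposal E 12. Proposal D eliminated.
Round 3: Proposal A 37, Proposal B 30, Proposal E 12. Proposal E eliminated.
Round 4: Proposal A 37, Proposal B 42. Proposal B has a majority (≥40).

Proposal B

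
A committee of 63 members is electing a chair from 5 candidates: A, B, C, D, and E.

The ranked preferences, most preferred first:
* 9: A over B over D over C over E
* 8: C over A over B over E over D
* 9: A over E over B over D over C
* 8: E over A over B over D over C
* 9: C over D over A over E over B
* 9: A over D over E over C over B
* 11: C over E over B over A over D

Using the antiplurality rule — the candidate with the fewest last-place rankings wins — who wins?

A

Last-place votes: A 0, B 18, C 17, D 19, E 9.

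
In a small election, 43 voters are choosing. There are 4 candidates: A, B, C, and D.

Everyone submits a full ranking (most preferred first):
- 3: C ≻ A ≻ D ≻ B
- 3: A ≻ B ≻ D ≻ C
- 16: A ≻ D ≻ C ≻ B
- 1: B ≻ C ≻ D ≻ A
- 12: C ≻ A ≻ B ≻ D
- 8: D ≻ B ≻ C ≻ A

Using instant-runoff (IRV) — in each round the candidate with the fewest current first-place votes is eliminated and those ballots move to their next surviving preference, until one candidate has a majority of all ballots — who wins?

Round 1: A 19, B 1, C 15, D 8. B eliminated.
Round 2: A 19, C 16, D 8. D eliminated.
Round 3: A 19, C 24. C has a majority (≥22).

C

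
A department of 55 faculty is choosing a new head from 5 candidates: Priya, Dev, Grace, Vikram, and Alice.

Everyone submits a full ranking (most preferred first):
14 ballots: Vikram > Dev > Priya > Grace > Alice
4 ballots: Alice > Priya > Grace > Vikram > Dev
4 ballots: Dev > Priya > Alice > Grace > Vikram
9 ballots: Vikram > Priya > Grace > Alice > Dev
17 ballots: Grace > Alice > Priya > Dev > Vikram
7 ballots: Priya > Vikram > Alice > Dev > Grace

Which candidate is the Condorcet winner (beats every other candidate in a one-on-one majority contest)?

Priya vs Dev: 37–18
Priya vs Grace: 38–17
Priya vs Vikram: 32–23
Priya vs Alice: 34–21
Priya beats every other candidate.

Priya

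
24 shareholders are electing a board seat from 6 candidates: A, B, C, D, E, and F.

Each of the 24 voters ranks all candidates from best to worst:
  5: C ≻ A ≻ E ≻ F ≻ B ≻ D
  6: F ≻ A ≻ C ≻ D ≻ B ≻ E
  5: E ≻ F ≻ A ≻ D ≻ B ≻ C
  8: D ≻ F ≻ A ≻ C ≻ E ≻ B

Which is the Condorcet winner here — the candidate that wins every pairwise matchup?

F

F vs A: 19–5
F vs B: 24–0
F vs C: 19–5
F vs D: 16–8
F vs E: 14–10
F beats every other candidate.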